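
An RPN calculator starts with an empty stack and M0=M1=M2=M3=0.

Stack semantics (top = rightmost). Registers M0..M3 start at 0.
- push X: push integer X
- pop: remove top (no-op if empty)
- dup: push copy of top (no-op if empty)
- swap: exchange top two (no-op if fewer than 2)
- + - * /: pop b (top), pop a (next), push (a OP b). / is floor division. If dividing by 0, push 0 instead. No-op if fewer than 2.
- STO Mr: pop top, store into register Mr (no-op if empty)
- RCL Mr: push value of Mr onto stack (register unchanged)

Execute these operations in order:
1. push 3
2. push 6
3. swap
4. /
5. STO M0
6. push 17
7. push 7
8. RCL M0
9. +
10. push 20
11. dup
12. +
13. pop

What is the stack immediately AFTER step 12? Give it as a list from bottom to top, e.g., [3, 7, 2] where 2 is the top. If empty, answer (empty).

After op 1 (push 3): stack=[3] mem=[0,0,0,0]
After op 2 (push 6): stack=[3,6] mem=[0,0,0,0]
After op 3 (swap): stack=[6,3] mem=[0,0,0,0]
After op 4 (/): stack=[2] mem=[0,0,0,0]
After op 5 (STO M0): stack=[empty] mem=[2,0,0,0]
After op 6 (push 17): stack=[17] mem=[2,0,0,0]
After op 7 (push 7): stack=[17,7] mem=[2,0,0,0]
After op 8 (RCL M0): stack=[17,7,2] mem=[2,0,0,0]
After op 9 (+): stack=[17,9] mem=[2,0,0,0]
After op 10 (push 20): stack=[17,9,20] mem=[2,0,0,0]
After op 11 (dup): stack=[17,9,20,20] mem=[2,0,0,0]
After op 12 (+): stack=[17,9,40] mem=[2,0,0,0]

[17, 9, 40]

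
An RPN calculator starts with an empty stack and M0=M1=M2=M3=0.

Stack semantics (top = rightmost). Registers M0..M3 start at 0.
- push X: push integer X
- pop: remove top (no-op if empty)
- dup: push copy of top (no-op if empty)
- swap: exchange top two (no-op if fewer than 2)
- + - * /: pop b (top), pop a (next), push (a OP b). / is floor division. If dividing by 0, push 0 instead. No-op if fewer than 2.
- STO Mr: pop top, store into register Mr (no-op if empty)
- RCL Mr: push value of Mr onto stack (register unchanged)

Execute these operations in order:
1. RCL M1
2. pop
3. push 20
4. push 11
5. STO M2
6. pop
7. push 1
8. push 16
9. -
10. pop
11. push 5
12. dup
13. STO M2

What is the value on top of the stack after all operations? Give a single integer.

After op 1 (RCL M1): stack=[0] mem=[0,0,0,0]
After op 2 (pop): stack=[empty] mem=[0,0,0,0]
After op 3 (push 20): stack=[20] mem=[0,0,0,0]
After op 4 (push 11): stack=[20,11] mem=[0,0,0,0]
After op 5 (STO M2): stack=[20] mem=[0,0,11,0]
After op 6 (pop): stack=[empty] mem=[0,0,11,0]
After op 7 (push 1): stack=[1] mem=[0,0,11,0]
After op 8 (push 16): stack=[1,16] mem=[0,0,11,0]
After op 9 (-): stack=[-15] mem=[0,0,11,0]
After op 10 (pop): stack=[empty] mem=[0,0,11,0]
After op 11 (push 5): stack=[5] mem=[0,0,11,0]
After op 12 (dup): stack=[5,5] mem=[0,0,11,0]
After op 13 (STO M2): stack=[5] mem=[0,0,5,0]

Answer: 5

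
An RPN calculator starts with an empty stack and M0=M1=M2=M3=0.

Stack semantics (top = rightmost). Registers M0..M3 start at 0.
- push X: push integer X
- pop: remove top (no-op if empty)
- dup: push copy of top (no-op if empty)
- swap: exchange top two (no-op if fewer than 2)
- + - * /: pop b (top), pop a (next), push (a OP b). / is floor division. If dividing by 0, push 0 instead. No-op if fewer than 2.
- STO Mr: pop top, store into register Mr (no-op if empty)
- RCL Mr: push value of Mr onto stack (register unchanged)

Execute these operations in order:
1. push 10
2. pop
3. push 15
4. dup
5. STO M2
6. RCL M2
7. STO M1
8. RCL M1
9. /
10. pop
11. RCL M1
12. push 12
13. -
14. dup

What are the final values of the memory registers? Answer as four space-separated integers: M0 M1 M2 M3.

After op 1 (push 10): stack=[10] mem=[0,0,0,0]
After op 2 (pop): stack=[empty] mem=[0,0,0,0]
After op 3 (push 15): stack=[15] mem=[0,0,0,0]
After op 4 (dup): stack=[15,15] mem=[0,0,0,0]
After op 5 (STO M2): stack=[15] mem=[0,0,15,0]
After op 6 (RCL M2): stack=[15,15] mem=[0,0,15,0]
After op 7 (STO M1): stack=[15] mem=[0,15,15,0]
After op 8 (RCL M1): stack=[15,15] mem=[0,15,15,0]
After op 9 (/): stack=[1] mem=[0,15,15,0]
After op 10 (pop): stack=[empty] mem=[0,15,15,0]
After op 11 (RCL M1): stack=[15] mem=[0,15,15,0]
After op 12 (push 12): stack=[15,12] mem=[0,15,15,0]
After op 13 (-): stack=[3] mem=[0,15,15,0]
After op 14 (dup): stack=[3,3] mem=[0,15,15,0]

Answer: 0 15 15 0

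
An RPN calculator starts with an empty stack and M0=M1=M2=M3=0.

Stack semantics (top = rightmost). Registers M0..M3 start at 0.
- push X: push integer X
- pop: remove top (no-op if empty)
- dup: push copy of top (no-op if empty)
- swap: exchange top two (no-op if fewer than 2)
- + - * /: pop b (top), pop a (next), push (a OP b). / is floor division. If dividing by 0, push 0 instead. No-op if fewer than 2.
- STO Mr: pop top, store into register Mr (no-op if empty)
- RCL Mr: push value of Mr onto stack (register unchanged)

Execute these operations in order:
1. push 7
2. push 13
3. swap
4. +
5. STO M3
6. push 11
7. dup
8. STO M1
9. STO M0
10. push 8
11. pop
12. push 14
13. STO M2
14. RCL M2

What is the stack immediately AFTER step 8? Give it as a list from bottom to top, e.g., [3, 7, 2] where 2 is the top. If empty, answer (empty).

After op 1 (push 7): stack=[7] mem=[0,0,0,0]
After op 2 (push 13): stack=[7,13] mem=[0,0,0,0]
After op 3 (swap): stack=[13,7] mem=[0,0,0,0]
After op 4 (+): stack=[20] mem=[0,0,0,0]
After op 5 (STO M3): stack=[empty] mem=[0,0,0,20]
After op 6 (push 11): stack=[11] mem=[0,0,0,20]
After op 7 (dup): stack=[11,11] mem=[0,0,0,20]
After op 8 (STO M1): stack=[11] mem=[0,11,0,20]

[11]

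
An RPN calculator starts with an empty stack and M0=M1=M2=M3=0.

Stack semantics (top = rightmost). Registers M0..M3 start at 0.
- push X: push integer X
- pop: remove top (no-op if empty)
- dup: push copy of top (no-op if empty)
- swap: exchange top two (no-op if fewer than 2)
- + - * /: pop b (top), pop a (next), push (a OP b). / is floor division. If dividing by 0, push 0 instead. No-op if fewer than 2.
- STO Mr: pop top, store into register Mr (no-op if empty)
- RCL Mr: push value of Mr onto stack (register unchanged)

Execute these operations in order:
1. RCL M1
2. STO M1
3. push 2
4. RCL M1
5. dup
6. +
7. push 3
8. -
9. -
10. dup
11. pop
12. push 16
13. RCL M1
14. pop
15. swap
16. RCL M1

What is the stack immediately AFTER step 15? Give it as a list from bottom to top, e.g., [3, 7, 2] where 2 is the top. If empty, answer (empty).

After op 1 (RCL M1): stack=[0] mem=[0,0,0,0]
After op 2 (STO M1): stack=[empty] mem=[0,0,0,0]
After op 3 (push 2): stack=[2] mem=[0,0,0,0]
After op 4 (RCL M1): stack=[2,0] mem=[0,0,0,0]
After op 5 (dup): stack=[2,0,0] mem=[0,0,0,0]
After op 6 (+): stack=[2,0] mem=[0,0,0,0]
After op 7 (push 3): stack=[2,0,3] mem=[0,0,0,0]
After op 8 (-): stack=[2,-3] mem=[0,0,0,0]
After op 9 (-): stack=[5] mem=[0,0,0,0]
After op 10 (dup): stack=[5,5] mem=[0,0,0,0]
After op 11 (pop): stack=[5] mem=[0,0,0,0]
After op 12 (push 16): stack=[5,16] mem=[0,0,0,0]
After op 13 (RCL M1): stack=[5,16,0] mem=[0,0,0,0]
After op 14 (pop): stack=[5,16] mem=[0,0,0,0]
After op 15 (swap): stack=[16,5] mem=[0,0,0,0]

[16, 5]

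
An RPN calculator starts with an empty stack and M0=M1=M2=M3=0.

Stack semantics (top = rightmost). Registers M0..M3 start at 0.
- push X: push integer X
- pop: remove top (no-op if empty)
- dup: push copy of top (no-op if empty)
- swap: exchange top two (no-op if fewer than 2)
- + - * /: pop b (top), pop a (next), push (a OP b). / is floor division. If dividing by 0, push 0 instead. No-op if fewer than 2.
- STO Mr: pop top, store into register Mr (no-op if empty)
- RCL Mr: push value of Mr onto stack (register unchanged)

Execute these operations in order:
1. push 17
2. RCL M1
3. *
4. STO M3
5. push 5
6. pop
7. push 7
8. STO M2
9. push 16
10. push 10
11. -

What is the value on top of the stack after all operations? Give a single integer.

Answer: 6

Derivation:
After op 1 (push 17): stack=[17] mem=[0,0,0,0]
After op 2 (RCL M1): stack=[17,0] mem=[0,0,0,0]
After op 3 (*): stack=[0] mem=[0,0,0,0]
After op 4 (STO M3): stack=[empty] mem=[0,0,0,0]
After op 5 (push 5): stack=[5] mem=[0,0,0,0]
After op 6 (pop): stack=[empty] mem=[0,0,0,0]
After op 7 (push 7): stack=[7] mem=[0,0,0,0]
After op 8 (STO M2): stack=[empty] mem=[0,0,7,0]
After op 9 (push 16): stack=[16] mem=[0,0,7,0]
After op 10 (push 10): stack=[16,10] mem=[0,0,7,0]
After op 11 (-): stack=[6] mem=[0,0,7,0]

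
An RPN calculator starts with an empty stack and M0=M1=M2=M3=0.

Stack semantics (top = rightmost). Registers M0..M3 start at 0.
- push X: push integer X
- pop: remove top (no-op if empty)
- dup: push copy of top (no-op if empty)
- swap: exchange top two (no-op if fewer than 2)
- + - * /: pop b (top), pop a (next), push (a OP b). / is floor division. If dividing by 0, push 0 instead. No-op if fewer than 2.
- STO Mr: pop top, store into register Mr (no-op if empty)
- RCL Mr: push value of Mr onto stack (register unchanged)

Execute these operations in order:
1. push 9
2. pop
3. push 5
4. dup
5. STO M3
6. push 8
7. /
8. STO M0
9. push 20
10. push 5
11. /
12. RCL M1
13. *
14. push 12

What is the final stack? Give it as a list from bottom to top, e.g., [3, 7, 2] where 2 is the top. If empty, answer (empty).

After op 1 (push 9): stack=[9] mem=[0,0,0,0]
After op 2 (pop): stack=[empty] mem=[0,0,0,0]
After op 3 (push 5): stack=[5] mem=[0,0,0,0]
After op 4 (dup): stack=[5,5] mem=[0,0,0,0]
After op 5 (STO M3): stack=[5] mem=[0,0,0,5]
After op 6 (push 8): stack=[5,8] mem=[0,0,0,5]
After op 7 (/): stack=[0] mem=[0,0,0,5]
After op 8 (STO M0): stack=[empty] mem=[0,0,0,5]
After op 9 (push 20): stack=[20] mem=[0,0,0,5]
After op 10 (push 5): stack=[20,5] mem=[0,0,0,5]
After op 11 (/): stack=[4] mem=[0,0,0,5]
After op 12 (RCL M1): stack=[4,0] mem=[0,0,0,5]
After op 13 (*): stack=[0] mem=[0,0,0,5]
After op 14 (push 12): stack=[0,12] mem=[0,0,0,5]

Answer: [0, 12]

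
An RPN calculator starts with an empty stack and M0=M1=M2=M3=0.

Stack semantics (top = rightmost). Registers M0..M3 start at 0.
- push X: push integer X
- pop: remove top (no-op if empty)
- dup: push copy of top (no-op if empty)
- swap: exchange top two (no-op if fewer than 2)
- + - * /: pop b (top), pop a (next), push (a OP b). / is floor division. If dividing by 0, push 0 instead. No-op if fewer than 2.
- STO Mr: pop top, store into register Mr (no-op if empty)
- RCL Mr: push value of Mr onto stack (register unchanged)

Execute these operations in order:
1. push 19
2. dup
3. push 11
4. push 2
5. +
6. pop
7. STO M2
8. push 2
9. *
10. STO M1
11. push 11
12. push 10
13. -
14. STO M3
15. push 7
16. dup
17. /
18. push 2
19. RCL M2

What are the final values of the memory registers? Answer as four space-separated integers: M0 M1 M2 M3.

After op 1 (push 19): stack=[19] mem=[0,0,0,0]
After op 2 (dup): stack=[19,19] mem=[0,0,0,0]
After op 3 (push 11): stack=[19,19,11] mem=[0,0,0,0]
After op 4 (push 2): stack=[19,19,11,2] mem=[0,0,0,0]
After op 5 (+): stack=[19,19,13] mem=[0,0,0,0]
After op 6 (pop): stack=[19,19] mem=[0,0,0,0]
After op 7 (STO M2): stack=[19] mem=[0,0,19,0]
After op 8 (push 2): stack=[19,2] mem=[0,0,19,0]
After op 9 (*): stack=[38] mem=[0,0,19,0]
After op 10 (STO M1): stack=[empty] mem=[0,38,19,0]
After op 11 (push 11): stack=[11] mem=[0,38,19,0]
After op 12 (push 10): stack=[11,10] mem=[0,38,19,0]
After op 13 (-): stack=[1] mem=[0,38,19,0]
After op 14 (STO M3): stack=[empty] mem=[0,38,19,1]
After op 15 (push 7): stack=[7] mem=[0,38,19,1]
After op 16 (dup): stack=[7,7] mem=[0,38,19,1]
After op 17 (/): stack=[1] mem=[0,38,19,1]
After op 18 (push 2): stack=[1,2] mem=[0,38,19,1]
After op 19 (RCL M2): stack=[1,2,19] mem=[0,38,19,1]

Answer: 0 38 19 1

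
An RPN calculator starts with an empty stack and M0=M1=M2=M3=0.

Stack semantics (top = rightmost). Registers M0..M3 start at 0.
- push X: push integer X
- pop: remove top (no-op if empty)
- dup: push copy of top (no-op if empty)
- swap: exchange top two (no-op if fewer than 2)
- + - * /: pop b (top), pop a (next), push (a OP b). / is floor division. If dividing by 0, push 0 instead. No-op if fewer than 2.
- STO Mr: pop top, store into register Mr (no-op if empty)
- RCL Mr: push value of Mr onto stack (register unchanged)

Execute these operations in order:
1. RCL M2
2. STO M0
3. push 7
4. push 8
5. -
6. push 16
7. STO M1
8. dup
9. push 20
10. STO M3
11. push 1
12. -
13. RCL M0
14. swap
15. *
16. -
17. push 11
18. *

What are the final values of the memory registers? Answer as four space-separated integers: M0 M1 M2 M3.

Answer: 0 16 0 20

Derivation:
After op 1 (RCL M2): stack=[0] mem=[0,0,0,0]
After op 2 (STO M0): stack=[empty] mem=[0,0,0,0]
After op 3 (push 7): stack=[7] mem=[0,0,0,0]
After op 4 (push 8): stack=[7,8] mem=[0,0,0,0]
After op 5 (-): stack=[-1] mem=[0,0,0,0]
After op 6 (push 16): stack=[-1,16] mem=[0,0,0,0]
After op 7 (STO M1): stack=[-1] mem=[0,16,0,0]
After op 8 (dup): stack=[-1,-1] mem=[0,16,0,0]
After op 9 (push 20): stack=[-1,-1,20] mem=[0,16,0,0]
After op 10 (STO M3): stack=[-1,-1] mem=[0,16,0,20]
After op 11 (push 1): stack=[-1,-1,1] mem=[0,16,0,20]
After op 12 (-): stack=[-1,-2] mem=[0,16,0,20]
After op 13 (RCL M0): stack=[-1,-2,0] mem=[0,16,0,20]
After op 14 (swap): stack=[-1,0,-2] mem=[0,16,0,20]
After op 15 (*): stack=[-1,0] mem=[0,16,0,20]
After op 16 (-): stack=[-1] mem=[0,16,0,20]
After op 17 (push 11): stack=[-1,11] mem=[0,16,0,20]
After op 18 (*): stack=[-11] mem=[0,16,0,20]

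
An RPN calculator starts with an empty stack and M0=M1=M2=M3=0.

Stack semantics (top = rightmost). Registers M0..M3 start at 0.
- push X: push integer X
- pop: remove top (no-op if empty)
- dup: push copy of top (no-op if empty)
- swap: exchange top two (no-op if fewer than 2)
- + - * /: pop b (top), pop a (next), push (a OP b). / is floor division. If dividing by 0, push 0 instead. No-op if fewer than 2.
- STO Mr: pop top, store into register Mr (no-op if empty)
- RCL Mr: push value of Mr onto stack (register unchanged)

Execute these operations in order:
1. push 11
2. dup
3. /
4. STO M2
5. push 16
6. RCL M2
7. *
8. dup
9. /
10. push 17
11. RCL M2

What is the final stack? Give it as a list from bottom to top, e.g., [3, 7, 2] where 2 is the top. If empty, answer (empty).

After op 1 (push 11): stack=[11] mem=[0,0,0,0]
After op 2 (dup): stack=[11,11] mem=[0,0,0,0]
After op 3 (/): stack=[1] mem=[0,0,0,0]
After op 4 (STO M2): stack=[empty] mem=[0,0,1,0]
After op 5 (push 16): stack=[16] mem=[0,0,1,0]
After op 6 (RCL M2): stack=[16,1] mem=[0,0,1,0]
After op 7 (*): stack=[16] mem=[0,0,1,0]
After op 8 (dup): stack=[16,16] mem=[0,0,1,0]
After op 9 (/): stack=[1] mem=[0,0,1,0]
After op 10 (push 17): stack=[1,17] mem=[0,0,1,0]
After op 11 (RCL M2): stack=[1,17,1] mem=[0,0,1,0]

Answer: [1, 17, 1]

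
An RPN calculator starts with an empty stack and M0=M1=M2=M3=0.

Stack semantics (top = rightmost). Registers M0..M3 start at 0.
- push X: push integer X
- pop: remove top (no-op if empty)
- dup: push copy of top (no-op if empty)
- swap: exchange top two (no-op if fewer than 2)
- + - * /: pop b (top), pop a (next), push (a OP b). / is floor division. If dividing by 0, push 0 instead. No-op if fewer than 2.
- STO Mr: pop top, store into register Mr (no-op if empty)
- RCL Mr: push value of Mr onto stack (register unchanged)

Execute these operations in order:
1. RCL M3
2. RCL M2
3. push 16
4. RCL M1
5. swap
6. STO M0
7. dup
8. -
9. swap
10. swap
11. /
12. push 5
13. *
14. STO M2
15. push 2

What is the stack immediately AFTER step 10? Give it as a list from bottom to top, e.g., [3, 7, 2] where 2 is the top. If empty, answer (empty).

After op 1 (RCL M3): stack=[0] mem=[0,0,0,0]
After op 2 (RCL M2): stack=[0,0] mem=[0,0,0,0]
After op 3 (push 16): stack=[0,0,16] mem=[0,0,0,0]
After op 4 (RCL M1): stack=[0,0,16,0] mem=[0,0,0,0]
After op 5 (swap): stack=[0,0,0,16] mem=[0,0,0,0]
After op 6 (STO M0): stack=[0,0,0] mem=[16,0,0,0]
After op 7 (dup): stack=[0,0,0,0] mem=[16,0,0,0]
After op 8 (-): stack=[0,0,0] mem=[16,0,0,0]
After op 9 (swap): stack=[0,0,0] mem=[16,0,0,0]
After op 10 (swap): stack=[0,0,0] mem=[16,0,0,0]

[0, 0, 0]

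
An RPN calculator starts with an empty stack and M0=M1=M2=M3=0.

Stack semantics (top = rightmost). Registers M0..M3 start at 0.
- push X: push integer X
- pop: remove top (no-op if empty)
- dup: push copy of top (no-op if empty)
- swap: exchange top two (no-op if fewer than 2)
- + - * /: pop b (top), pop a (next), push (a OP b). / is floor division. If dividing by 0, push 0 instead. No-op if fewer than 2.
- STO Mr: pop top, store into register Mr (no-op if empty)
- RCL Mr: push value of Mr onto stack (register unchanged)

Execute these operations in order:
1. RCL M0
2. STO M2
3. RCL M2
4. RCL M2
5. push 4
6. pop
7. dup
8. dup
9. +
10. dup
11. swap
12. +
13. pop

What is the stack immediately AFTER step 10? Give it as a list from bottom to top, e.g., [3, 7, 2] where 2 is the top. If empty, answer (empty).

After op 1 (RCL M0): stack=[0] mem=[0,0,0,0]
After op 2 (STO M2): stack=[empty] mem=[0,0,0,0]
After op 3 (RCL M2): stack=[0] mem=[0,0,0,0]
After op 4 (RCL M2): stack=[0,0] mem=[0,0,0,0]
After op 5 (push 4): stack=[0,0,4] mem=[0,0,0,0]
After op 6 (pop): stack=[0,0] mem=[0,0,0,0]
After op 7 (dup): stack=[0,0,0] mem=[0,0,0,0]
After op 8 (dup): stack=[0,0,0,0] mem=[0,0,0,0]
After op 9 (+): stack=[0,0,0] mem=[0,0,0,0]
After op 10 (dup): stack=[0,0,0,0] mem=[0,0,0,0]

[0, 0, 0, 0]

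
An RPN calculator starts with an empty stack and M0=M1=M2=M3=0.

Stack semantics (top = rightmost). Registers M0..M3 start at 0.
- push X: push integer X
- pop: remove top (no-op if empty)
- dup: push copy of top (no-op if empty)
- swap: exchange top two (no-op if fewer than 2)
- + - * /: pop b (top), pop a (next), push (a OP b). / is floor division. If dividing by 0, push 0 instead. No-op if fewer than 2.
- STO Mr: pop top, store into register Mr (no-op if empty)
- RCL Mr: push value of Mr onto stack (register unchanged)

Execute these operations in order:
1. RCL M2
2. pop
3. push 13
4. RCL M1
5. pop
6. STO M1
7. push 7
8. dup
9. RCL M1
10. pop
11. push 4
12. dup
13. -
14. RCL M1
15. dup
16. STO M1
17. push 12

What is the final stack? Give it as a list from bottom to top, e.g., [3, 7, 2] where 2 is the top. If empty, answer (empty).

After op 1 (RCL M2): stack=[0] mem=[0,0,0,0]
After op 2 (pop): stack=[empty] mem=[0,0,0,0]
After op 3 (push 13): stack=[13] mem=[0,0,0,0]
After op 4 (RCL M1): stack=[13,0] mem=[0,0,0,0]
After op 5 (pop): stack=[13] mem=[0,0,0,0]
After op 6 (STO M1): stack=[empty] mem=[0,13,0,0]
After op 7 (push 7): stack=[7] mem=[0,13,0,0]
After op 8 (dup): stack=[7,7] mem=[0,13,0,0]
After op 9 (RCL M1): stack=[7,7,13] mem=[0,13,0,0]
After op 10 (pop): stack=[7,7] mem=[0,13,0,0]
After op 11 (push 4): stack=[7,7,4] mem=[0,13,0,0]
After op 12 (dup): stack=[7,7,4,4] mem=[0,13,0,0]
After op 13 (-): stack=[7,7,0] mem=[0,13,0,0]
After op 14 (RCL M1): stack=[7,7,0,13] mem=[0,13,0,0]
After op 15 (dup): stack=[7,7,0,13,13] mem=[0,13,0,0]
After op 16 (STO M1): stack=[7,7,0,13] mem=[0,13,0,0]
After op 17 (push 12): stack=[7,7,0,13,12] mem=[0,13,0,0]

Answer: [7, 7, 0, 13, 12]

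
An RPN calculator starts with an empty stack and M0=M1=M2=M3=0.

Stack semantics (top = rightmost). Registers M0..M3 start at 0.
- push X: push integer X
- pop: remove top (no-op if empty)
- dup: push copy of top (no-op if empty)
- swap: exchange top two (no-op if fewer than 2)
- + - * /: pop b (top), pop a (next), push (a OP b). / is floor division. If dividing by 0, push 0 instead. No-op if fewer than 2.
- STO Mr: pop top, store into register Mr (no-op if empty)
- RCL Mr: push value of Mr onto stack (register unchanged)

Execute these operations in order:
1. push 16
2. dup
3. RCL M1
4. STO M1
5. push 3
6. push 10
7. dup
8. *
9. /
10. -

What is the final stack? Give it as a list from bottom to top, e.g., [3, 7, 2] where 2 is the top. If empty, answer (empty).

After op 1 (push 16): stack=[16] mem=[0,0,0,0]
After op 2 (dup): stack=[16,16] mem=[0,0,0,0]
After op 3 (RCL M1): stack=[16,16,0] mem=[0,0,0,0]
After op 4 (STO M1): stack=[16,16] mem=[0,0,0,0]
After op 5 (push 3): stack=[16,16,3] mem=[0,0,0,0]
After op 6 (push 10): stack=[16,16,3,10] mem=[0,0,0,0]
After op 7 (dup): stack=[16,16,3,10,10] mem=[0,0,0,0]
After op 8 (*): stack=[16,16,3,100] mem=[0,0,0,0]
After op 9 (/): stack=[16,16,0] mem=[0,0,0,0]
After op 10 (-): stack=[16,16] mem=[0,0,0,0]

Answer: [16, 16]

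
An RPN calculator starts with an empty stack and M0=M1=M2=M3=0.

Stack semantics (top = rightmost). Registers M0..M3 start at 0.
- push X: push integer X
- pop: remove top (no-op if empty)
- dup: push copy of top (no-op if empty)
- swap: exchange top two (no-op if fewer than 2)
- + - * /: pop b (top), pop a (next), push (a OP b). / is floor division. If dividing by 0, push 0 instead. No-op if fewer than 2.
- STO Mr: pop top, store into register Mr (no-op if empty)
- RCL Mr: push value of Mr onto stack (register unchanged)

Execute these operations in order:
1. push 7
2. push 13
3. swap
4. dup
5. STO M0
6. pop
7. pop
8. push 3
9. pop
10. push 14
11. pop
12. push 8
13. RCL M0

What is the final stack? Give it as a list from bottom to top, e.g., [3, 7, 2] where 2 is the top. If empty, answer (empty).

After op 1 (push 7): stack=[7] mem=[0,0,0,0]
After op 2 (push 13): stack=[7,13] mem=[0,0,0,0]
After op 3 (swap): stack=[13,7] mem=[0,0,0,0]
After op 4 (dup): stack=[13,7,7] mem=[0,0,0,0]
After op 5 (STO M0): stack=[13,7] mem=[7,0,0,0]
After op 6 (pop): stack=[13] mem=[7,0,0,0]
After op 7 (pop): stack=[empty] mem=[7,0,0,0]
After op 8 (push 3): stack=[3] mem=[7,0,0,0]
After op 9 (pop): stack=[empty] mem=[7,0,0,0]
After op 10 (push 14): stack=[14] mem=[7,0,0,0]
After op 11 (pop): stack=[empty] mem=[7,0,0,0]
After op 12 (push 8): stack=[8] mem=[7,0,0,0]
After op 13 (RCL M0): stack=[8,7] mem=[7,0,0,0]

Answer: [8, 7]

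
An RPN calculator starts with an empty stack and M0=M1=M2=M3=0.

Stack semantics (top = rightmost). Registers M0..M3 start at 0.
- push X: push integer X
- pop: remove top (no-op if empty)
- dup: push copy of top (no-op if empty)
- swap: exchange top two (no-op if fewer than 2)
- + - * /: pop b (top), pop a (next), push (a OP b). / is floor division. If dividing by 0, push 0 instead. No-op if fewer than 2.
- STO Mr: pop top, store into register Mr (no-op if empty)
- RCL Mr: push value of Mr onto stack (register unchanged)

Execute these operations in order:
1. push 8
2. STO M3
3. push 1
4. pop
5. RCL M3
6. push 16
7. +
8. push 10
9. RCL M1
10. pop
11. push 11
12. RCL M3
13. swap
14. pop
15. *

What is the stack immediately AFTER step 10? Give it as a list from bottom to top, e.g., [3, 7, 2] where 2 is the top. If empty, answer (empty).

After op 1 (push 8): stack=[8] mem=[0,0,0,0]
After op 2 (STO M3): stack=[empty] mem=[0,0,0,8]
After op 3 (push 1): stack=[1] mem=[0,0,0,8]
After op 4 (pop): stack=[empty] mem=[0,0,0,8]
After op 5 (RCL M3): stack=[8] mem=[0,0,0,8]
After op 6 (push 16): stack=[8,16] mem=[0,0,0,8]
After op 7 (+): stack=[24] mem=[0,0,0,8]
After op 8 (push 10): stack=[24,10] mem=[0,0,0,8]
After op 9 (RCL M1): stack=[24,10,0] mem=[0,0,0,8]
After op 10 (pop): stack=[24,10] mem=[0,0,0,8]

[24, 10]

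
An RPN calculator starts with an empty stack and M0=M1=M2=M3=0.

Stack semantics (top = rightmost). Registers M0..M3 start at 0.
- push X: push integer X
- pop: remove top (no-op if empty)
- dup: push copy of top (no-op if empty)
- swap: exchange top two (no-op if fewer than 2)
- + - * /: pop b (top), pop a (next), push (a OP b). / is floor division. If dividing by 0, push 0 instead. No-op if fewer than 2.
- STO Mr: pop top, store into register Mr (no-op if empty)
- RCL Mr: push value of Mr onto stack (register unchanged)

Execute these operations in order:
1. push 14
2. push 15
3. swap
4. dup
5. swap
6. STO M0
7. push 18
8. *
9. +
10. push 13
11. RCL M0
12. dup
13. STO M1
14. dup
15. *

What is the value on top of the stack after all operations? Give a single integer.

Answer: 196

Derivation:
After op 1 (push 14): stack=[14] mem=[0,0,0,0]
After op 2 (push 15): stack=[14,15] mem=[0,0,0,0]
After op 3 (swap): stack=[15,14] mem=[0,0,0,0]
After op 4 (dup): stack=[15,14,14] mem=[0,0,0,0]
After op 5 (swap): stack=[15,14,14] mem=[0,0,0,0]
After op 6 (STO M0): stack=[15,14] mem=[14,0,0,0]
After op 7 (push 18): stack=[15,14,18] mem=[14,0,0,0]
After op 8 (*): stack=[15,252] mem=[14,0,0,0]
After op 9 (+): stack=[267] mem=[14,0,0,0]
After op 10 (push 13): stack=[267,13] mem=[14,0,0,0]
After op 11 (RCL M0): stack=[267,13,14] mem=[14,0,0,0]
After op 12 (dup): stack=[267,13,14,14] mem=[14,0,0,0]
After op 13 (STO M1): stack=[267,13,14] mem=[14,14,0,0]
After op 14 (dup): stack=[267,13,14,14] mem=[14,14,0,0]
After op 15 (*): stack=[267,13,196] mem=[14,14,0,0]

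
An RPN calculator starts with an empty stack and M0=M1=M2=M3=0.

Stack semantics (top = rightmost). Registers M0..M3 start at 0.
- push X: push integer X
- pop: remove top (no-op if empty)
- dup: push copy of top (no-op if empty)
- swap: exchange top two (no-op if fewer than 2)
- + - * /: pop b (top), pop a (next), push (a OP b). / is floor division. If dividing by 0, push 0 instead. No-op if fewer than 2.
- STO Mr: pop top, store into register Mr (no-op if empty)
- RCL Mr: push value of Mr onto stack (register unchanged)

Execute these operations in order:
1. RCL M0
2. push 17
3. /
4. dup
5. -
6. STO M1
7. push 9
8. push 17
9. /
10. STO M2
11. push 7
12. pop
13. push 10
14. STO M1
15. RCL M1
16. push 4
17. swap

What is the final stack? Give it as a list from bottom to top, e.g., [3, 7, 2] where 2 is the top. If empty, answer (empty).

Answer: [4, 10]

Derivation:
After op 1 (RCL M0): stack=[0] mem=[0,0,0,0]
After op 2 (push 17): stack=[0,17] mem=[0,0,0,0]
After op 3 (/): stack=[0] mem=[0,0,0,0]
After op 4 (dup): stack=[0,0] mem=[0,0,0,0]
After op 5 (-): stack=[0] mem=[0,0,0,0]
After op 6 (STO M1): stack=[empty] mem=[0,0,0,0]
After op 7 (push 9): stack=[9] mem=[0,0,0,0]
After op 8 (push 17): stack=[9,17] mem=[0,0,0,0]
After op 9 (/): stack=[0] mem=[0,0,0,0]
After op 10 (STO M2): stack=[empty] mem=[0,0,0,0]
After op 11 (push 7): stack=[7] mem=[0,0,0,0]
After op 12 (pop): stack=[empty] mem=[0,0,0,0]
After op 13 (push 10): stack=[10] mem=[0,0,0,0]
After op 14 (STO M1): stack=[empty] mem=[0,10,0,0]
After op 15 (RCL M1): stack=[10] mem=[0,10,0,0]
After op 16 (push 4): stack=[10,4] mem=[0,10,0,0]
After op 17 (swap): stack=[4,10] mem=[0,10,0,0]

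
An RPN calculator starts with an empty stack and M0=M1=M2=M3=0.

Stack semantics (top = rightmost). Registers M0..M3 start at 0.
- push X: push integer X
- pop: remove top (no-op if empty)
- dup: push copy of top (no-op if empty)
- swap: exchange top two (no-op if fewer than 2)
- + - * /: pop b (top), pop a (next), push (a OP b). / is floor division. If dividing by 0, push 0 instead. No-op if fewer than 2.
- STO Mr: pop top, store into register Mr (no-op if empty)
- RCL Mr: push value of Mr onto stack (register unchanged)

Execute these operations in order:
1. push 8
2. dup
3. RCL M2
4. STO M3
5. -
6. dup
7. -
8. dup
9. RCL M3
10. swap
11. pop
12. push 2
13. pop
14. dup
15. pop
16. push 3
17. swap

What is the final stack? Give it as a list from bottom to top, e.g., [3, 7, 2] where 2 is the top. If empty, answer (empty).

After op 1 (push 8): stack=[8] mem=[0,0,0,0]
After op 2 (dup): stack=[8,8] mem=[0,0,0,0]
After op 3 (RCL M2): stack=[8,8,0] mem=[0,0,0,0]
After op 4 (STO M3): stack=[8,8] mem=[0,0,0,0]
After op 5 (-): stack=[0] mem=[0,0,0,0]
After op 6 (dup): stack=[0,0] mem=[0,0,0,0]
After op 7 (-): stack=[0] mem=[0,0,0,0]
After op 8 (dup): stack=[0,0] mem=[0,0,0,0]
After op 9 (RCL M3): stack=[0,0,0] mem=[0,0,0,0]
After op 10 (swap): stack=[0,0,0] mem=[0,0,0,0]
After op 11 (pop): stack=[0,0] mem=[0,0,0,0]
After op 12 (push 2): stack=[0,0,2] mem=[0,0,0,0]
After op 13 (pop): stack=[0,0] mem=[0,0,0,0]
After op 14 (dup): stack=[0,0,0] mem=[0,0,0,0]
After op 15 (pop): stack=[0,0] mem=[0,0,0,0]
After op 16 (push 3): stack=[0,0,3] mem=[0,0,0,0]
After op 17 (swap): stack=[0,3,0] mem=[0,0,0,0]

Answer: [0, 3, 0]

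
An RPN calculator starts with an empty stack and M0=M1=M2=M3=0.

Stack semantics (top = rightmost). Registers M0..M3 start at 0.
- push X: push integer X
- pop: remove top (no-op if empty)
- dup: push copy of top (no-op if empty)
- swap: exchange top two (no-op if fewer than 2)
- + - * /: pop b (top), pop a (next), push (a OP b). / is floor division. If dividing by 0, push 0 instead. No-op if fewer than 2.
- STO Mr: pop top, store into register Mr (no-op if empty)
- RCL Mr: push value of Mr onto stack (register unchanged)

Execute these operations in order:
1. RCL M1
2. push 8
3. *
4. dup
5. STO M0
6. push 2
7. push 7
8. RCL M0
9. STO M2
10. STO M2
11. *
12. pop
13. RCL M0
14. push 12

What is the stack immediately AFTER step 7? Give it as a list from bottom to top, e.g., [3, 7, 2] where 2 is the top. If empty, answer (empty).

After op 1 (RCL M1): stack=[0] mem=[0,0,0,0]
After op 2 (push 8): stack=[0,8] mem=[0,0,0,0]
After op 3 (*): stack=[0] mem=[0,0,0,0]
After op 4 (dup): stack=[0,0] mem=[0,0,0,0]
After op 5 (STO M0): stack=[0] mem=[0,0,0,0]
After op 6 (push 2): stack=[0,2] mem=[0,0,0,0]
After op 7 (push 7): stack=[0,2,7] mem=[0,0,0,0]

[0, 2, 7]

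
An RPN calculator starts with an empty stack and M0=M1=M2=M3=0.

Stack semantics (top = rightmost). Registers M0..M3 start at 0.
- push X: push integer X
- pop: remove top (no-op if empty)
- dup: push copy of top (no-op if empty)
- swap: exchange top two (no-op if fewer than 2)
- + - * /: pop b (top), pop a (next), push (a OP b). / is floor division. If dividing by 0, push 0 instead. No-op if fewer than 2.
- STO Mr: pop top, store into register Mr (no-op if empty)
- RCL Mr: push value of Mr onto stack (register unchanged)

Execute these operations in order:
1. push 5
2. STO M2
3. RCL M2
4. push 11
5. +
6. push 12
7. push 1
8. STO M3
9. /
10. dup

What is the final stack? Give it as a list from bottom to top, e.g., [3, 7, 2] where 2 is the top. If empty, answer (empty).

After op 1 (push 5): stack=[5] mem=[0,0,0,0]
After op 2 (STO M2): stack=[empty] mem=[0,0,5,0]
After op 3 (RCL M2): stack=[5] mem=[0,0,5,0]
After op 4 (push 11): stack=[5,11] mem=[0,0,5,0]
After op 5 (+): stack=[16] mem=[0,0,5,0]
After op 6 (push 12): stack=[16,12] mem=[0,0,5,0]
After op 7 (push 1): stack=[16,12,1] mem=[0,0,5,0]
After op 8 (STO M3): stack=[16,12] mem=[0,0,5,1]
After op 9 (/): stack=[1] mem=[0,0,5,1]
After op 10 (dup): stack=[1,1] mem=[0,0,5,1]

Answer: [1, 1]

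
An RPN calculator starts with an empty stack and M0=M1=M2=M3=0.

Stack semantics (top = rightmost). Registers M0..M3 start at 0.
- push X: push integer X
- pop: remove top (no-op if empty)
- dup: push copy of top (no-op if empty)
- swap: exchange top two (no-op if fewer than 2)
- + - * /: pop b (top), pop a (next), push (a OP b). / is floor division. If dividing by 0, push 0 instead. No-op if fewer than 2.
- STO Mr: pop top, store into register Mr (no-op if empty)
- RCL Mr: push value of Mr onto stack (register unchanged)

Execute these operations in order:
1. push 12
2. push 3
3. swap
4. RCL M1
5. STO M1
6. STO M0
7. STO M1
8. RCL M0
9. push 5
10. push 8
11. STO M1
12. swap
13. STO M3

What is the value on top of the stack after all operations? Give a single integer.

Answer: 5

Derivation:
After op 1 (push 12): stack=[12] mem=[0,0,0,0]
After op 2 (push 3): stack=[12,3] mem=[0,0,0,0]
After op 3 (swap): stack=[3,12] mem=[0,0,0,0]
After op 4 (RCL M1): stack=[3,12,0] mem=[0,0,0,0]
After op 5 (STO M1): stack=[3,12] mem=[0,0,0,0]
After op 6 (STO M0): stack=[3] mem=[12,0,0,0]
After op 7 (STO M1): stack=[empty] mem=[12,3,0,0]
After op 8 (RCL M0): stack=[12] mem=[12,3,0,0]
After op 9 (push 5): stack=[12,5] mem=[12,3,0,0]
After op 10 (push 8): stack=[12,5,8] mem=[12,3,0,0]
After op 11 (STO M1): stack=[12,5] mem=[12,8,0,0]
After op 12 (swap): stack=[5,12] mem=[12,8,0,0]
After op 13 (STO M3): stack=[5] mem=[12,8,0,12]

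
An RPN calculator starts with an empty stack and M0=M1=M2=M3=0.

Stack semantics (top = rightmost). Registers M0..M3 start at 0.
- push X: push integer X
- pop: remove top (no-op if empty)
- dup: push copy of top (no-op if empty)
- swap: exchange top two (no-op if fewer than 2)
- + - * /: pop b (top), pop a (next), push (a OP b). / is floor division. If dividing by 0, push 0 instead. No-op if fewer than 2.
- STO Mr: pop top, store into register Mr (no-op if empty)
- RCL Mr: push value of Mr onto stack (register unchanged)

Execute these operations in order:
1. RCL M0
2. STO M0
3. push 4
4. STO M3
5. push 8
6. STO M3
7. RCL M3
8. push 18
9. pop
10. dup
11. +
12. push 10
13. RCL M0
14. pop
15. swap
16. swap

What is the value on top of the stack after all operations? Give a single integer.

After op 1 (RCL M0): stack=[0] mem=[0,0,0,0]
After op 2 (STO M0): stack=[empty] mem=[0,0,0,0]
After op 3 (push 4): stack=[4] mem=[0,0,0,0]
After op 4 (STO M3): stack=[empty] mem=[0,0,0,4]
After op 5 (push 8): stack=[8] mem=[0,0,0,4]
After op 6 (STO M3): stack=[empty] mem=[0,0,0,8]
After op 7 (RCL M3): stack=[8] mem=[0,0,0,8]
After op 8 (push 18): stack=[8,18] mem=[0,0,0,8]
After op 9 (pop): stack=[8] mem=[0,0,0,8]
After op 10 (dup): stack=[8,8] mem=[0,0,0,8]
After op 11 (+): stack=[16] mem=[0,0,0,8]
After op 12 (push 10): stack=[16,10] mem=[0,0,0,8]
After op 13 (RCL M0): stack=[16,10,0] mem=[0,0,0,8]
After op 14 (pop): stack=[16,10] mem=[0,0,0,8]
After op 15 (swap): stack=[10,16] mem=[0,0,0,8]
After op 16 (swap): stack=[16,10] mem=[0,0,0,8]

Answer: 10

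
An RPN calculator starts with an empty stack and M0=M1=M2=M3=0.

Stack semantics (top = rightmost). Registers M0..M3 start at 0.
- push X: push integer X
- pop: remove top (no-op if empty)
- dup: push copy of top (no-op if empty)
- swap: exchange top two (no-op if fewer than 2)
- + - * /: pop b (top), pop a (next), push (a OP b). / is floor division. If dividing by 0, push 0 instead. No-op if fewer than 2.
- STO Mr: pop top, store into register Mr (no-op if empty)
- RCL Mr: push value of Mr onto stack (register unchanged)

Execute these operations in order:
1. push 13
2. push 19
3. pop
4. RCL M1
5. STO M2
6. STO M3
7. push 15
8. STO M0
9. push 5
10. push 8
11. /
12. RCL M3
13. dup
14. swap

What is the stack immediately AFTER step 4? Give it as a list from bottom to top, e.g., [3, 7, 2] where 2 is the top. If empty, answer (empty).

After op 1 (push 13): stack=[13] mem=[0,0,0,0]
After op 2 (push 19): stack=[13,19] mem=[0,0,0,0]
After op 3 (pop): stack=[13] mem=[0,0,0,0]
After op 4 (RCL M1): stack=[13,0] mem=[0,0,0,0]

[13, 0]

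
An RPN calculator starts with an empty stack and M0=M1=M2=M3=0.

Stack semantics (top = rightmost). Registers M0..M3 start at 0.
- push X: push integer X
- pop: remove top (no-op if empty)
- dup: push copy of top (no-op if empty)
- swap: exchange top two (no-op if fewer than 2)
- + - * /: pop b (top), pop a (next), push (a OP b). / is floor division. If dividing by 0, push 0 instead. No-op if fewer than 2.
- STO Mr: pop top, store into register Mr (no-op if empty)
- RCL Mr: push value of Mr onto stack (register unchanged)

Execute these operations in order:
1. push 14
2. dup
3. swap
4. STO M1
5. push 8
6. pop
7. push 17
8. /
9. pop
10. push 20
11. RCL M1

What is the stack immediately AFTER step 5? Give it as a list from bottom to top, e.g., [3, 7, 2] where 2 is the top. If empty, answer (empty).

After op 1 (push 14): stack=[14] mem=[0,0,0,0]
After op 2 (dup): stack=[14,14] mem=[0,0,0,0]
After op 3 (swap): stack=[14,14] mem=[0,0,0,0]
After op 4 (STO M1): stack=[14] mem=[0,14,0,0]
After op 5 (push 8): stack=[14,8] mem=[0,14,0,0]

[14, 8]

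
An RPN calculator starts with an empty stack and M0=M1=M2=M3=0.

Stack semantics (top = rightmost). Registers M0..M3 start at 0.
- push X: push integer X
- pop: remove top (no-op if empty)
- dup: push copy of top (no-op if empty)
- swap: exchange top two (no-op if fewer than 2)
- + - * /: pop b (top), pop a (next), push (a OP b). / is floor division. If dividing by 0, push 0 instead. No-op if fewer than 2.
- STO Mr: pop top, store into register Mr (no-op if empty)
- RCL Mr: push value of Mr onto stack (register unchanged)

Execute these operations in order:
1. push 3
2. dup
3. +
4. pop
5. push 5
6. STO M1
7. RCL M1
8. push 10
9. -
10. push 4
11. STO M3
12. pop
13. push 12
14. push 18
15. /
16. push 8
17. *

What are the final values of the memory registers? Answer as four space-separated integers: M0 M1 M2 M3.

After op 1 (push 3): stack=[3] mem=[0,0,0,0]
After op 2 (dup): stack=[3,3] mem=[0,0,0,0]
After op 3 (+): stack=[6] mem=[0,0,0,0]
After op 4 (pop): stack=[empty] mem=[0,0,0,0]
After op 5 (push 5): stack=[5] mem=[0,0,0,0]
After op 6 (STO M1): stack=[empty] mem=[0,5,0,0]
After op 7 (RCL M1): stack=[5] mem=[0,5,0,0]
After op 8 (push 10): stack=[5,10] mem=[0,5,0,0]
After op 9 (-): stack=[-5] mem=[0,5,0,0]
After op 10 (push 4): stack=[-5,4] mem=[0,5,0,0]
After op 11 (STO M3): stack=[-5] mem=[0,5,0,4]
After op 12 (pop): stack=[empty] mem=[0,5,0,4]
After op 13 (push 12): stack=[12] mem=[0,5,0,4]
After op 14 (push 18): stack=[12,18] mem=[0,5,0,4]
After op 15 (/): stack=[0] mem=[0,5,0,4]
After op 16 (push 8): stack=[0,8] mem=[0,5,0,4]
After op 17 (*): stack=[0] mem=[0,5,0,4]

Answer: 0 5 0 4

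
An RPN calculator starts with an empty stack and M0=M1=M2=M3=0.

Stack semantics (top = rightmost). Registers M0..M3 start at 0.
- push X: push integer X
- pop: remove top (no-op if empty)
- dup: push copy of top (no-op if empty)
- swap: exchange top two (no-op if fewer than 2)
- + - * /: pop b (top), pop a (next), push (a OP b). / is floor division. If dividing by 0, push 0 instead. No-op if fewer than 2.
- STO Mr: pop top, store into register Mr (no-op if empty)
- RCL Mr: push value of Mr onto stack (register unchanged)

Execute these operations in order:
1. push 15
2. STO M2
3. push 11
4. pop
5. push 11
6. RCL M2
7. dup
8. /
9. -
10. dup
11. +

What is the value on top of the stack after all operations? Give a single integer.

Answer: 20

Derivation:
After op 1 (push 15): stack=[15] mem=[0,0,0,0]
After op 2 (STO M2): stack=[empty] mem=[0,0,15,0]
After op 3 (push 11): stack=[11] mem=[0,0,15,0]
After op 4 (pop): stack=[empty] mem=[0,0,15,0]
After op 5 (push 11): stack=[11] mem=[0,0,15,0]
After op 6 (RCL M2): stack=[11,15] mem=[0,0,15,0]
After op 7 (dup): stack=[11,15,15] mem=[0,0,15,0]
After op 8 (/): stack=[11,1] mem=[0,0,15,0]
After op 9 (-): stack=[10] mem=[0,0,15,0]
After op 10 (dup): stack=[10,10] mem=[0,0,15,0]
After op 11 (+): stack=[20] mem=[0,0,15,0]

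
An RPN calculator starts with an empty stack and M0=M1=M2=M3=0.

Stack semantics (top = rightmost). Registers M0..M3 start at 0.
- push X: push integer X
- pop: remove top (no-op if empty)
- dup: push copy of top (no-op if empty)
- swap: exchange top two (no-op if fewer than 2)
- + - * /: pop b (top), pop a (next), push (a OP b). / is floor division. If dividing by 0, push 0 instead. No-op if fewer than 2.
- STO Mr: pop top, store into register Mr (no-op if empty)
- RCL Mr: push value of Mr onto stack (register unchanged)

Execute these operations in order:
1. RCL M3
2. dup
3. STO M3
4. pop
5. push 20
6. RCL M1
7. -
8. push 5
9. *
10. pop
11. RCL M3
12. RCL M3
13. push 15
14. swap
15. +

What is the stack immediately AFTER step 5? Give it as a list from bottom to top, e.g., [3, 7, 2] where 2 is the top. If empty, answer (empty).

After op 1 (RCL M3): stack=[0] mem=[0,0,0,0]
After op 2 (dup): stack=[0,0] mem=[0,0,0,0]
After op 3 (STO M3): stack=[0] mem=[0,0,0,0]
After op 4 (pop): stack=[empty] mem=[0,0,0,0]
After op 5 (push 20): stack=[20] mem=[0,0,0,0]

[20]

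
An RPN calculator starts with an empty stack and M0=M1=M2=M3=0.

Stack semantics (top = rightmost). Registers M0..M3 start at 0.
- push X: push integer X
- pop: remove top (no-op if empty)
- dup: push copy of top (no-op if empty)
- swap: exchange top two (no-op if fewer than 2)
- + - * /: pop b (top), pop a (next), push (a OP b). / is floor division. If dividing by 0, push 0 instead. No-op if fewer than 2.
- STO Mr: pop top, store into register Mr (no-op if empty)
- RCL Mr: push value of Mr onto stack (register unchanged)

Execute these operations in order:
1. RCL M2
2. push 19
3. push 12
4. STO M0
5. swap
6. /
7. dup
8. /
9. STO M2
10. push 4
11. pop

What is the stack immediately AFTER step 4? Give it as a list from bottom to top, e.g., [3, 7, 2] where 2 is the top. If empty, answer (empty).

After op 1 (RCL M2): stack=[0] mem=[0,0,0,0]
After op 2 (push 19): stack=[0,19] mem=[0,0,0,0]
After op 3 (push 12): stack=[0,19,12] mem=[0,0,0,0]
After op 4 (STO M0): stack=[0,19] mem=[12,0,0,0]

[0, 19]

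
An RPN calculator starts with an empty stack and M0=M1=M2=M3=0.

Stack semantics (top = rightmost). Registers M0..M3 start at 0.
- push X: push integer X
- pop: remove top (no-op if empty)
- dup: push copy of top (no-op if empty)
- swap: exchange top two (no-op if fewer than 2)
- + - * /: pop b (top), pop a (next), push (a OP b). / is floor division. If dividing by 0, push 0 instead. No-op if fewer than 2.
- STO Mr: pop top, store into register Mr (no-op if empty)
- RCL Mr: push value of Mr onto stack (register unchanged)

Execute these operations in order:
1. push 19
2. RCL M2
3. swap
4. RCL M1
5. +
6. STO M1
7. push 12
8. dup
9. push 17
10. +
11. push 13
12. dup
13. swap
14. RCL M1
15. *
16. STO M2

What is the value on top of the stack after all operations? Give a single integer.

Answer: 13

Derivation:
After op 1 (push 19): stack=[19] mem=[0,0,0,0]
After op 2 (RCL M2): stack=[19,0] mem=[0,0,0,0]
After op 3 (swap): stack=[0,19] mem=[0,0,0,0]
After op 4 (RCL M1): stack=[0,19,0] mem=[0,0,0,0]
After op 5 (+): stack=[0,19] mem=[0,0,0,0]
After op 6 (STO M1): stack=[0] mem=[0,19,0,0]
After op 7 (push 12): stack=[0,12] mem=[0,19,0,0]
After op 8 (dup): stack=[0,12,12] mem=[0,19,0,0]
After op 9 (push 17): stack=[0,12,12,17] mem=[0,19,0,0]
After op 10 (+): stack=[0,12,29] mem=[0,19,0,0]
After op 11 (push 13): stack=[0,12,29,13] mem=[0,19,0,0]
After op 12 (dup): stack=[0,12,29,13,13] mem=[0,19,0,0]
After op 13 (swap): stack=[0,12,29,13,13] mem=[0,19,0,0]
After op 14 (RCL M1): stack=[0,12,29,13,13,19] mem=[0,19,0,0]
After op 15 (*): stack=[0,12,29,13,247] mem=[0,19,0,0]
After op 16 (STO M2): stack=[0,12,29,13] mem=[0,19,247,0]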